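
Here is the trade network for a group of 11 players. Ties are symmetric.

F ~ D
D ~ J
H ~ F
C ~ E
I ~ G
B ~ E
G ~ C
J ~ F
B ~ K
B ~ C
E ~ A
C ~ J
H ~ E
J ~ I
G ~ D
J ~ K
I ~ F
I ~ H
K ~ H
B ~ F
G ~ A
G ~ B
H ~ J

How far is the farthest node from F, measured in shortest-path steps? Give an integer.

3

Distances from F: A:3, B:1, C:2, D:1, E:2, G:2, H:1, I:1, J:1, K:2.
The largest is 3 (to A), so the eccentricity of F is 3.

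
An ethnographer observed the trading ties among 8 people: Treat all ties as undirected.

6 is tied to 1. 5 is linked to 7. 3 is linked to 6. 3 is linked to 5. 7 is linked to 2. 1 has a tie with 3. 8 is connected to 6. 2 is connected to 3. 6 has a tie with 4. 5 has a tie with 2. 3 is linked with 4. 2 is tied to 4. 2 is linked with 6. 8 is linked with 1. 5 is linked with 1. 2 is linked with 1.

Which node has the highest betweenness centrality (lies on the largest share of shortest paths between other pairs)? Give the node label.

2

Unnormalized betweenness of each node: 1:3, 2:29/6, 3:7/6, 4:0, 5:4/3, 6:8/3, 7:0, 8:0.
2 has the largest value, 29/6, making it the main broker — the node through which the most shortest paths run.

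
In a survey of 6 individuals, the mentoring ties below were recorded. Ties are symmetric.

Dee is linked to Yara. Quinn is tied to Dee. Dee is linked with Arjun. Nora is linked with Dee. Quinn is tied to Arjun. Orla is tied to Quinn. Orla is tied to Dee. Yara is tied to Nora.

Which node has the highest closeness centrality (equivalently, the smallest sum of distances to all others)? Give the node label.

Dee

Farness (sum of distances to all others) for each node — Arjun:8, Dee:5, Nora:8, Orla:8, Quinn:7, Yara:8.
The smallest farness is 5, for Dee, so Dee has the highest closeness.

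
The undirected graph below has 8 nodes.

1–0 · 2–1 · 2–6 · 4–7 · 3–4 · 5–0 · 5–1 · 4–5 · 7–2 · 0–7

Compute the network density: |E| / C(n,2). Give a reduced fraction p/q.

5/14

There are 10 edges and 8 nodes, so the maximum possible is C(8,2) = 28.
Density = 10/28 = 5/14.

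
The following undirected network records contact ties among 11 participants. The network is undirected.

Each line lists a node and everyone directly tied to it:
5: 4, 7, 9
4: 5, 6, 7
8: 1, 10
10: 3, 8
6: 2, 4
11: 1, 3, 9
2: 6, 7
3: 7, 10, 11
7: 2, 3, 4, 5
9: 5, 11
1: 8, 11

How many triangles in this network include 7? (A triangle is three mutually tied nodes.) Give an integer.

1

7's neighbors: 2, 3, 4, and 5.
Neighbor pairs that are themselves tied: 7–4–5. Each forms one triangle with 7, for 1 in total.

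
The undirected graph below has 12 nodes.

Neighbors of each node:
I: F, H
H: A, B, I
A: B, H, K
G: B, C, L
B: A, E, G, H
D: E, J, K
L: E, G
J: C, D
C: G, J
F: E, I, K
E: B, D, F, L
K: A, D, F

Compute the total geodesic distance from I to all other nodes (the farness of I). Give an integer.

27

Distances from I: A:2, B:2, C:4, D:3, E:2, F:1, G:3, H:1, J:4, K:2, L:3.
Sum = 2 + 2 + 4 + 3 + 2 + 1 + 3 + 1 + 4 + 2 + 3 = 27.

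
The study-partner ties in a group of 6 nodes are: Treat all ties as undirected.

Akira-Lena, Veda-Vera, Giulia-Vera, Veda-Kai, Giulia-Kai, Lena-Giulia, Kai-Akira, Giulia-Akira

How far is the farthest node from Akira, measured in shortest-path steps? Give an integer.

Distances from Akira: Giulia:1, Kai:1, Lena:1, Veda:2, Vera:2.
The largest is 2 (to Vera and Veda), so the eccentricity of Akira is 2.

2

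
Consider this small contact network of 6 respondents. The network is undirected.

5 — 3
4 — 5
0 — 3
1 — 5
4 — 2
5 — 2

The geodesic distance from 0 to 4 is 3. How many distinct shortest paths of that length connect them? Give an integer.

1

The shortest distance is 3, and the only length-3 path is 0–3–5–4. So there is exactly 1 shortest path.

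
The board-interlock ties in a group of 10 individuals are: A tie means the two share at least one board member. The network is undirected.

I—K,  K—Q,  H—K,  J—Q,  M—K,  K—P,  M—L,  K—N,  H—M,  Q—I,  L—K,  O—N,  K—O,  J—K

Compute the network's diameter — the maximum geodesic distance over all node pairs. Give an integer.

2

Eccentricity of each node (its greatest distance to any other): H:2, I:2, J:2, K:1, L:2, M:2, N:2, O:2, P:2, Q:2.
The maximum eccentricity is 2, realized for instance by the pair Q–M via Q – K – M. So the diameter is 2.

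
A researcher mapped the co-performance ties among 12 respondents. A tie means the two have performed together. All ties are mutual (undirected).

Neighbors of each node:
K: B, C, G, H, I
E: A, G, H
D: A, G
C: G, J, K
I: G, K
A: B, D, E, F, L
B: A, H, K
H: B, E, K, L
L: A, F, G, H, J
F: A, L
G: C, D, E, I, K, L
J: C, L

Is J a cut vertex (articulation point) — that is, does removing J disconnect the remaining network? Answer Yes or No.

No

Even without J, every remaining node can still reach every other (the residual graph is connected), so J is not a cut vertex.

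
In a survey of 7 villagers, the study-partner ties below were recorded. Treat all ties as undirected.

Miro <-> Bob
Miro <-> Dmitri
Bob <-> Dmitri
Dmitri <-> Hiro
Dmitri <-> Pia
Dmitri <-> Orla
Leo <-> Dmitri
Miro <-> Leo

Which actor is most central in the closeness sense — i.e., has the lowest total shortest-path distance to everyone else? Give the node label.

Dmitri

Farness (sum of distances to all others) for each node — Bob:10, Dmitri:6, Hiro:11, Leo:10, Miro:9, Orla:11, Pia:11.
The smallest farness is 6, for Dmitri, so Dmitri has the highest closeness.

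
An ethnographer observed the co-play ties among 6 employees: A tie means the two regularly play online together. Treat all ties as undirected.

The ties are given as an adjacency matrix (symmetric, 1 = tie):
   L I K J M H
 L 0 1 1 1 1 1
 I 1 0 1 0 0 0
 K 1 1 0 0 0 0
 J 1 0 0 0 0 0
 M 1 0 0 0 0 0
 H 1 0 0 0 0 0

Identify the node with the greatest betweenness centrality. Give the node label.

L

Unnormalized betweenness of each node: H:0, I:0, J:0, K:0, L:9, M:0.
L has the largest value, 9, making it the main broker — the node through which the most shortest paths run.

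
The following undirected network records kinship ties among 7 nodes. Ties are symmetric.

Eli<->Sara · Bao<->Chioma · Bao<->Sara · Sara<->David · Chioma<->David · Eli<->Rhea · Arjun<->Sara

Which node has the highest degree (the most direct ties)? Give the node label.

Degrees — Arjun:1, Bao:2, Chioma:2, David:2, Eli:2, Rhea:1, Sara:4.
The maximum is 4, attained only by Sara.

Sara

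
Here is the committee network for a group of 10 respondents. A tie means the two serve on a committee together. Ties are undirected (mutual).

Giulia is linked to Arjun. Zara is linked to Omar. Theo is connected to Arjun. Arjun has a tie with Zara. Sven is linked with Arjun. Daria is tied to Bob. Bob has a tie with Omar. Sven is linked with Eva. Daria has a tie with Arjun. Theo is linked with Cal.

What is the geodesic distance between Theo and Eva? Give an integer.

3

One shortest route is Theo – Arjun – Sven – Eva, which uses 3 edges, and at distance 2 from Theo we only reach {Daria, Giulia, Sven, Zara}, which does not include Eva. So d(Theo,Eva) = 3.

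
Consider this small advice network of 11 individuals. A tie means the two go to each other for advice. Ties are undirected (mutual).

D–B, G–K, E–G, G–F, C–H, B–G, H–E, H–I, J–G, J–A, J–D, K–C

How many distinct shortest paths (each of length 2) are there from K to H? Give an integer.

The shortest distance is 2, and the only length-2 path is K–C–H. So there is exactly 1 shortest path.

1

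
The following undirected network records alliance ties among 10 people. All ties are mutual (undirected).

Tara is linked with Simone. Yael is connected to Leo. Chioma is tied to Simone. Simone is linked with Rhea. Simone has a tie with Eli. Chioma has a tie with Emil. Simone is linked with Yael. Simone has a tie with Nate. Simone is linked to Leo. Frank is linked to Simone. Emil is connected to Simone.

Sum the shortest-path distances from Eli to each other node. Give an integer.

Distances from Eli: Chioma:2, Emil:2, Frank:2, Leo:2, Nate:2, Rhea:2, Simone:1, Tara:2, Yael:2.
Sum = 2 + 2 + 2 + 2 + 2 + 2 + 1 + 2 + 2 = 17.

17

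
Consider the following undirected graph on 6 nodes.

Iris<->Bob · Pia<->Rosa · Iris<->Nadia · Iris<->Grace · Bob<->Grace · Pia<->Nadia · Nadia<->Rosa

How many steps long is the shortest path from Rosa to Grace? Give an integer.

One shortest route is Rosa – Nadia – Iris – Grace, which uses 3 edges, and at distance 2 from Rosa we only reach {Iris}, which does not include Grace. So d(Rosa,Grace) = 3.

3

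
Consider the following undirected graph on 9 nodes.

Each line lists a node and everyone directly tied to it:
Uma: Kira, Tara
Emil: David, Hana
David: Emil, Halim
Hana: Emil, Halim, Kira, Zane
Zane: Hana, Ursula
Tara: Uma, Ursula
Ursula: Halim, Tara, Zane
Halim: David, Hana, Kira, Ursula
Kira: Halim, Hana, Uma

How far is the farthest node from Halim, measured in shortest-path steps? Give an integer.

Distances from Halim: David:1, Emil:2, Hana:1, Kira:1, Tara:2, Uma:2, Ursula:1, Zane:2.
The largest is 2 (to Emil, Zane, Tara, and Uma), so the eccentricity of Halim is 2.

2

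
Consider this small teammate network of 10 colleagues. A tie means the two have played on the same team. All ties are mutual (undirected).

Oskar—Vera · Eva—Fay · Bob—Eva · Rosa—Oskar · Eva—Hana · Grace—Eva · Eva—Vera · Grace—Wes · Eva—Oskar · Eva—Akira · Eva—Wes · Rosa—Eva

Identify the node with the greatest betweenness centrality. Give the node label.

Unnormalized betweenness of each node: Akira:0, Bob:0, Eva:65/2, Fay:0, Grace:0, Hana:0, Oskar:1/2, Rosa:0, Vera:0, Wes:0.
Eva has the largest value, 65/2, making it the main broker — the node through which the most shortest paths run.

Eva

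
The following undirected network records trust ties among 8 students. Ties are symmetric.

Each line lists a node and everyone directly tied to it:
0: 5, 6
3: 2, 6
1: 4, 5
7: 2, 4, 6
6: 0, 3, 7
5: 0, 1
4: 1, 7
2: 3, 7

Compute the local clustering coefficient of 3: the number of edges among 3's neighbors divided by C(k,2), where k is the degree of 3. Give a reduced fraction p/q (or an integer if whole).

0

3's neighbors: 2 and 6 (k = 2).
Possible neighbor pairs: C(2,2) = 1. Edges among them: none → e = 0.
Clustering(3) = 0/1.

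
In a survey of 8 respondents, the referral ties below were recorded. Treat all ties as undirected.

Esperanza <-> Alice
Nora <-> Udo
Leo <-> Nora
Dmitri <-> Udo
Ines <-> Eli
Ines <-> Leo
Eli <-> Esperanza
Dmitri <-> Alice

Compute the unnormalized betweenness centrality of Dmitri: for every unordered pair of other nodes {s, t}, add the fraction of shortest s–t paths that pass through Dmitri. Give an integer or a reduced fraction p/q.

Pairs whose geodesics pass through Dmitri — Eli–Udo: 1/2; Esperanza–Udo: 1; Esperanza–Nora: 1/2; Alice–Udo: 1; Alice–Nora: 1; Alice–Leo: 1/2.
All other pairs contribute 0.
Summing the contributions gives betweenness(Dmitri) = 9/2.

9/2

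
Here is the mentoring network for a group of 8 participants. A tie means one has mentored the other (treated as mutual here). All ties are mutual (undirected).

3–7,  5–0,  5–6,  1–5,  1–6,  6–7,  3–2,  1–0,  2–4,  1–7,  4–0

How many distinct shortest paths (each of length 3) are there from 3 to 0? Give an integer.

2

The shortest distance is 3. The length-3 paths are: 3–2–4–0; 3–7–1–0.
That gives 2 distinct shortest paths.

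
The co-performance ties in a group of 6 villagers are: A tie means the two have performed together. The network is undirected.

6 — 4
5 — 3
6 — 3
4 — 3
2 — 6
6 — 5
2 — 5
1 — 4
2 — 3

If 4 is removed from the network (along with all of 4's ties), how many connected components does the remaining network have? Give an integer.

2

Without 4, the remaining ties split the others into: {2, 3, 5, 6}; {1}.
That's 2 separate components.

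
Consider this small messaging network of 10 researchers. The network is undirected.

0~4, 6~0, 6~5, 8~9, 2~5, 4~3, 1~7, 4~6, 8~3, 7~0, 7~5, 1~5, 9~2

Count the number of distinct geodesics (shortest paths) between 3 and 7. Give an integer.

1

The shortest distance is 3, and the only length-3 path is 3–4–0–7. So there is exactly 1 shortest path.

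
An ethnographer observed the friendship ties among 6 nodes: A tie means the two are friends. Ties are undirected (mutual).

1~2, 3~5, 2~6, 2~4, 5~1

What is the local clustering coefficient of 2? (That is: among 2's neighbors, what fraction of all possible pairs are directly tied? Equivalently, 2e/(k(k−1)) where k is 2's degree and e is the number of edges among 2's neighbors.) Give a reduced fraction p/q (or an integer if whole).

2's neighbors: 1, 4, and 6 (k = 3).
Possible neighbor pairs: C(3,2) = 3. Edges among them: none → e = 0.
Clustering(2) = 0/3 = 0.

0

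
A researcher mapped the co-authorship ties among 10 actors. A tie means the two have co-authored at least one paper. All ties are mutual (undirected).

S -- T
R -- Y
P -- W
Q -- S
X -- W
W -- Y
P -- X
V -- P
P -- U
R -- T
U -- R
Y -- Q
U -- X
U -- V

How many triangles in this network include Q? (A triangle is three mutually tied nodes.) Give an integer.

Q's neighbors are S and Y, but none of them are tied to each other, so no triangle contains Q.

0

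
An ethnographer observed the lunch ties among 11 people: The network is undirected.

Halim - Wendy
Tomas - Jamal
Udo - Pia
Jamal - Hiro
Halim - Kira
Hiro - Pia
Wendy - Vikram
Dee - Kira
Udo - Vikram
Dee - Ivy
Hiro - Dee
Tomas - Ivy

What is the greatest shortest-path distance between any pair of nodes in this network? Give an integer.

Eccentricity of each node (its greatest distance to any other): Dee:4, Halim:4, Hiro:4, Ivy:5, Jamal:5, Kira:4, Pia:4, Tomas:5, Udo:4, Vikram:5, Wendy:5.
The maximum eccentricity is 5, realized for instance by the pair Jamal–Wendy via Jamal – Hiro – Pia – Udo – Vikram – Wendy. So the diameter is 5.

5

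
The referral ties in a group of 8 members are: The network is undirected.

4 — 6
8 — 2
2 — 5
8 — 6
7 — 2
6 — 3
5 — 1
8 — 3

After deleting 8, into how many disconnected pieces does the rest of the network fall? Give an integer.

2

Without 8, the remaining ties split the others into: {3, 4, 6}; {1, 2, 5, 7}.
That's 2 separate components.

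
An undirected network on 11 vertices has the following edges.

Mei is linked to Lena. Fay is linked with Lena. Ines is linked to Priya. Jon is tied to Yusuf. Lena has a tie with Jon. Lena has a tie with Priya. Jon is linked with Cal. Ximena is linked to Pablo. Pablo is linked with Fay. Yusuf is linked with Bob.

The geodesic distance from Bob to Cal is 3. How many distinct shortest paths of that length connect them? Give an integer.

1

The shortest distance is 3, and the only length-3 path is Bob–Yusuf–Jon–Cal. So there is exactly 1 shortest path.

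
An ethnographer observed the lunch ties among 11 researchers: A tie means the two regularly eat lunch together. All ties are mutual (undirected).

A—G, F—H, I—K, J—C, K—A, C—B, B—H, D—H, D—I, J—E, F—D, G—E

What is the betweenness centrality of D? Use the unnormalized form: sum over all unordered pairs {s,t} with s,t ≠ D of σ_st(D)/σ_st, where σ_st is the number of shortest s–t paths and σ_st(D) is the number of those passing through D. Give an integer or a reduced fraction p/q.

12

Pairs whose geodesics pass through D — G–F: 1; G–H: 1/2; A–F: 1; A–H: 1; A–B: 1/2; K–F: 1; K–H: 1; K–B: 1; K–C: 1/2; I–F: 1; I–H: 1; I–B: 1; I–C: 1; I–J: 1/2.
All other pairs contribute 0.
Summing the contributions gives betweenness(D) = 12.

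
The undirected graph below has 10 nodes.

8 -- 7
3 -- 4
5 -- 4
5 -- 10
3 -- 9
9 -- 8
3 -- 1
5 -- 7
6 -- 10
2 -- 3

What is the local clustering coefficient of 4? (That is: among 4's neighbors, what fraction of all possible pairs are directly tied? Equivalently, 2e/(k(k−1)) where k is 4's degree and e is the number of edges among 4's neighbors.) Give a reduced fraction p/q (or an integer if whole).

4's neighbors: 3 and 5 (k = 2).
Possible neighbor pairs: C(2,2) = 1. Edges among them: none → e = 0.
Clustering(4) = 0/1.

0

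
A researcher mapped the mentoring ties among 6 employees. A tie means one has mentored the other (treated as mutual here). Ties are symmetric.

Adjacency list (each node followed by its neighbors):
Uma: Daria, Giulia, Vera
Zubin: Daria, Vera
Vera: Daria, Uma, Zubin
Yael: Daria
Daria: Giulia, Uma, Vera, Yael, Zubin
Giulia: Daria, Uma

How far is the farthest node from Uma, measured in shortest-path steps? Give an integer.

Distances from Uma: Daria:1, Giulia:1, Vera:1, Yael:2, Zubin:2.
The largest is 2 (to Yael and Zubin), so the eccentricity of Uma is 2.

2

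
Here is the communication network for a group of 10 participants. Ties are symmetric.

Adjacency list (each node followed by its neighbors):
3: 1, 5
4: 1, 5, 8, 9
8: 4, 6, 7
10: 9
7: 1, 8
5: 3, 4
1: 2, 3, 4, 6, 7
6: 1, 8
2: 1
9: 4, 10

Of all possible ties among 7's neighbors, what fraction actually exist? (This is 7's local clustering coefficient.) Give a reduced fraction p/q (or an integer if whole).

0

7's neighbors: 1 and 8 (k = 2).
Possible neighbor pairs: C(2,2) = 1. Edges among them: none → e = 0.
Clustering(7) = 0/1.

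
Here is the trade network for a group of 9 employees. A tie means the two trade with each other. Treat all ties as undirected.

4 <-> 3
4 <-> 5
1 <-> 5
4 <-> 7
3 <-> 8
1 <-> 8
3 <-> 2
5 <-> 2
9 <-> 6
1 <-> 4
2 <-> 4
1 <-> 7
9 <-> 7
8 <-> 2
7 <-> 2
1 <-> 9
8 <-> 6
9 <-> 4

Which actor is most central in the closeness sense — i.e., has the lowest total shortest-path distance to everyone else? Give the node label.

4

Farness (sum of distances to all others) for each node — 1:11, 2:11, 3:13, 4:10, 5:14, 6:15, 7:12, 8:12, 9:12.
The smallest farness is 10, for 4, so 4 has the highest closeness.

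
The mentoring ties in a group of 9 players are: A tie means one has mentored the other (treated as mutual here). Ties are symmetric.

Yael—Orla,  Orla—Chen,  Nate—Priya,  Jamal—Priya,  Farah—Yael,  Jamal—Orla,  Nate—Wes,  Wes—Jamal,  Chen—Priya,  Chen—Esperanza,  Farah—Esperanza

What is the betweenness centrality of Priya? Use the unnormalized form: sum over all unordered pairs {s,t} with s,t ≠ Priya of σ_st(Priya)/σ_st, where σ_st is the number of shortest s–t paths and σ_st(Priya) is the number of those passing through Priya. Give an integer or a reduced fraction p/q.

43/6

Pairs whose geodesics pass through Priya — Orla–Nate: 2/3; Jamal–Nate: 1/2; Jamal–Chen: 1/2; Jamal–Esperanza: 1/2; Wes–Chen: 2/3; Wes–Esperanza: 2/3; Nate–Chen: 1; Nate–Esperanza: 1; Nate–Farah: 1; Nate–Yael: 2/3.
All other pairs contribute 0.
Summing the contributions gives betweenness(Priya) = 43/6.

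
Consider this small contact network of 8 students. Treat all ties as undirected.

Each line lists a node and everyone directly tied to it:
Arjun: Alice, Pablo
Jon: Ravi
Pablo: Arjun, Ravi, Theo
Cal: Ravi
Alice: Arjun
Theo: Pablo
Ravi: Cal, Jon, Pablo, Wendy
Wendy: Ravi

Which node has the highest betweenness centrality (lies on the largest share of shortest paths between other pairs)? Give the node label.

Ravi

Unnormalized betweenness of each node: Alice:0, Arjun:6, Cal:0, Jon:0, Pablo:14, Ravi:15, Theo:0, Wendy:0.
Ravi has the largest value, 15, making it the main broker — the node through which the most shortest paths run.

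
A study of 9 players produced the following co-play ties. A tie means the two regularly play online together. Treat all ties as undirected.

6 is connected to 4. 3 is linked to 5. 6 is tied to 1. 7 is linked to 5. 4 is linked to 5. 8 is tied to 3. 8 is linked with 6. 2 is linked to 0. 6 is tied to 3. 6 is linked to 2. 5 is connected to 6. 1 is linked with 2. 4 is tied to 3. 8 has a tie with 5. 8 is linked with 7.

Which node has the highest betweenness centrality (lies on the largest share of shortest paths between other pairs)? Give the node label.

Unnormalized betweenness of each node: 0:0, 1:0, 2:7, 3:1/3, 4:0, 5:23/6, 6:46/3, 7:0, 8:5/2.
6 has the largest value, 46/3, making it the main broker — the node through which the most shortest paths run.

6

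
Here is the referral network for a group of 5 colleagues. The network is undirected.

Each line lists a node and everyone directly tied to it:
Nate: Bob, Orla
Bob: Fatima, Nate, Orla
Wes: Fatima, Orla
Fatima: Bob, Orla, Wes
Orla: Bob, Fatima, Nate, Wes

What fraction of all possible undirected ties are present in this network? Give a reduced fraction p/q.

There are 7 edges and 5 nodes, so the maximum possible is C(5,2) = 10.
Density = 7/10.

7/10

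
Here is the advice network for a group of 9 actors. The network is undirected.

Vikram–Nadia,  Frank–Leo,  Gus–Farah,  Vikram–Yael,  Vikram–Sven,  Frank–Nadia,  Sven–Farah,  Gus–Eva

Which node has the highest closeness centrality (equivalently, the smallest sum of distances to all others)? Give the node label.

Vikram

Farness (sum of distances to all others) for each node — Eva:33, Farah:21, Frank:25, Gus:26, Leo:32, Nadia:20, Sven:18, Vikram:17, Yael:24.
The smallest farness is 17, for Vikram, so Vikram has the highest closeness.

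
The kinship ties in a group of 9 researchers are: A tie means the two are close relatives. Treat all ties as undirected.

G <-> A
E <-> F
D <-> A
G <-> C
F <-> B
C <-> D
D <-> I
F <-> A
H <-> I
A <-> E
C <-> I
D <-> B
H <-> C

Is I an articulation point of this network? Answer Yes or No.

Even without I, every remaining node can still reach every other (the residual graph is connected), so I is not a cut vertex.

No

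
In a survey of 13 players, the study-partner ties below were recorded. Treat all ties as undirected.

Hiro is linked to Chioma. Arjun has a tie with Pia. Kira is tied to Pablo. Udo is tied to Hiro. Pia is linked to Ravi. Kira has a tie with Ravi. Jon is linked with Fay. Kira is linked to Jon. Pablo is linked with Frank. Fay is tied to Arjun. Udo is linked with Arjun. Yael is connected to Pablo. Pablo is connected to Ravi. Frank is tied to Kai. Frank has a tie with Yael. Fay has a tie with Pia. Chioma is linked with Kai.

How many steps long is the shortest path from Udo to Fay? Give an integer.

One shortest route is Udo – Arjun – Fay, which uses 2 edges, and Udo and Fay are not directly tied, so nothing shorter exists. So d(Udo,Fay) = 2.

2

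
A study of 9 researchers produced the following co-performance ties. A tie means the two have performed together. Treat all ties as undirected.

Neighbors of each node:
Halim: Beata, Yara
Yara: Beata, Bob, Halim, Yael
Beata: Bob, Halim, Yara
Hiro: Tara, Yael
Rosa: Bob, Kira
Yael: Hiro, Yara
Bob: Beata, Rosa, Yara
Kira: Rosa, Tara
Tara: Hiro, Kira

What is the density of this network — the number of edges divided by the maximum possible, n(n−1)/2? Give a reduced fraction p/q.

There are 11 edges and 9 nodes, so the maximum possible is C(9,2) = 36.
Density = 11/36.

11/36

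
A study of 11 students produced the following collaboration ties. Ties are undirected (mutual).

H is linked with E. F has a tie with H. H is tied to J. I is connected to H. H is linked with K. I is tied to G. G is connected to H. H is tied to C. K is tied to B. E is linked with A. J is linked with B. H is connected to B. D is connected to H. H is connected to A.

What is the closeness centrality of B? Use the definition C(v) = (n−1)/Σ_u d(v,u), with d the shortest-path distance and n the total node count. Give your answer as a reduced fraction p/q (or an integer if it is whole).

10/17

Distances from B: A:2, C:2, D:2, E:2, F:2, G:2, H:1, I:2, J:1, K:1. Sum = 17.
n = 11, so closeness = 10/17.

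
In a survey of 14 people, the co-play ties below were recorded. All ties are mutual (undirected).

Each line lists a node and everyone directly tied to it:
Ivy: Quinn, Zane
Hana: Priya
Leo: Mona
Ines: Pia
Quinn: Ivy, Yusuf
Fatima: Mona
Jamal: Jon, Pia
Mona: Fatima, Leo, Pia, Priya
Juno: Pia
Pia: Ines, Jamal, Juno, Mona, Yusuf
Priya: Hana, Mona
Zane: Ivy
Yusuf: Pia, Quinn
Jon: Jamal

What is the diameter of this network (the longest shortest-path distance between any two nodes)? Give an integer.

Eccentricity of each node (its greatest distance to any other): Fatima:6, Hana:7, Ines:5, Ivy:6, Jamal:5, Jon:6, Juno:5, Leo:6, Mona:5, Pia:4, Priya:6, Quinn:5, Yusuf:4, Zane:7.
The maximum eccentricity is 7, realized for instance by the pair Zane–Hana via Zane – Ivy – Quinn – Yusuf – Pia – Mona – Priya – Hana. So the diameter is 7.

7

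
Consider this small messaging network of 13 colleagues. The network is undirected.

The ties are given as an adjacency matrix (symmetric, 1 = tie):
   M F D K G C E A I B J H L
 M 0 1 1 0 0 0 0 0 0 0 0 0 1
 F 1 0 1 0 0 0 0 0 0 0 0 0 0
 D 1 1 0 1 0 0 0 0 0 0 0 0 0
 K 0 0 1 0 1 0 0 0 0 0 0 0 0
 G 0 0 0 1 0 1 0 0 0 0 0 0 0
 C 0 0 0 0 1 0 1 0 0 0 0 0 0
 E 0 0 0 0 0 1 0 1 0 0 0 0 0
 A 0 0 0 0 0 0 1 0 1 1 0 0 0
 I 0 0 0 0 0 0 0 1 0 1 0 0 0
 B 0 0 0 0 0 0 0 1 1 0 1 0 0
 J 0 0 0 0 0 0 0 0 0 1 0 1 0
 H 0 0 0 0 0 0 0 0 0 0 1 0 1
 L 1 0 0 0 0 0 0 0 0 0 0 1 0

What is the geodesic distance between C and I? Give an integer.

3

One shortest route is C – E – A – I, which uses 3 edges, and at distance 2 from C we only reach {A, K}, which does not include I. So d(C,I) = 3.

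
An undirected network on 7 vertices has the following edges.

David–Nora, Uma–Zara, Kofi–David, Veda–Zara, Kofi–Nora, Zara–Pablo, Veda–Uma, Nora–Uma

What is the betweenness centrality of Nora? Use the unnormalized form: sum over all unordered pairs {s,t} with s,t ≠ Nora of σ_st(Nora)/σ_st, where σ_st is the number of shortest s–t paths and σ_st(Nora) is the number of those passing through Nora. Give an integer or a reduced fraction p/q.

Pairs whose geodesics pass through Nora — Veda–Kofi: 1; Veda–David: 1; Pablo–Kofi: 1; Pablo–David: 1; Zara–Kofi: 1; Zara–David: 1; Uma–Kofi: 1; Uma–David: 1.
All other pairs contribute 0.
Summing the contributions gives betweenness(Nora) = 8.

8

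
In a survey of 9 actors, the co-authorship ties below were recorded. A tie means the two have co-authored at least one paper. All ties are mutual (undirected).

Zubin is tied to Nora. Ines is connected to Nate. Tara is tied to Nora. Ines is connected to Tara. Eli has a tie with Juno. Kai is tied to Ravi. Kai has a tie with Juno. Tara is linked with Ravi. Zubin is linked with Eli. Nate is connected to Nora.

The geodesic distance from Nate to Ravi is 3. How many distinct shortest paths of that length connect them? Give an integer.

The shortest distance is 3. The length-3 paths are: Nate–Ines–Tara–Ravi; Nate–Nora–Tara–Ravi.
That gives 2 distinct shortest paths.

2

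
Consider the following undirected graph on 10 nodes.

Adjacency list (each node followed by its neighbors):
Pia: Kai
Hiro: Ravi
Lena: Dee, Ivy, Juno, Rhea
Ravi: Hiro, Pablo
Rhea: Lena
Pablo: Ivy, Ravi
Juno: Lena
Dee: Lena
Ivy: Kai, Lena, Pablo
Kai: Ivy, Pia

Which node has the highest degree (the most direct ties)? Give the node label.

Degrees — Dee:1, Hiro:1, Ivy:3, Juno:1, Kai:2, Lena:4, Pablo:2, Pia:1, Ravi:2, Rhea:1.
The maximum is 4, attained only by Lena.

Lena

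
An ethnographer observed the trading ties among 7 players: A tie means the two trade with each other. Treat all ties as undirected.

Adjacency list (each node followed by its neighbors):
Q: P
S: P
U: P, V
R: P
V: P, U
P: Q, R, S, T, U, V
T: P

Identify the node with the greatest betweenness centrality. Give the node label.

P

Unnormalized betweenness of each node: P:14, Q:0, R:0, S:0, T:0, U:0, V:0.
P has the largest value, 14, making it the main broker — the node through which the most shortest paths run.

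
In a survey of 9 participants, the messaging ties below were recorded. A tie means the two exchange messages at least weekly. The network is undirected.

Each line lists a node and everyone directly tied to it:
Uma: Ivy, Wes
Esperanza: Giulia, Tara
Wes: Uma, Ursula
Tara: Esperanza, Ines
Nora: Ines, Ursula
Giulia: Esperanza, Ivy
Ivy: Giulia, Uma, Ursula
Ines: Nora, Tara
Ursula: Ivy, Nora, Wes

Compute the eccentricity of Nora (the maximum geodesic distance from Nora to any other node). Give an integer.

Distances from Nora: Esperanza:3, Giulia:3, Ines:1, Ivy:2, Tara:2, Uma:3, Ursula:1, Wes:2.
The largest is 3 (to Esperanza, Giulia, and Uma), so the eccentricity of Nora is 3.

3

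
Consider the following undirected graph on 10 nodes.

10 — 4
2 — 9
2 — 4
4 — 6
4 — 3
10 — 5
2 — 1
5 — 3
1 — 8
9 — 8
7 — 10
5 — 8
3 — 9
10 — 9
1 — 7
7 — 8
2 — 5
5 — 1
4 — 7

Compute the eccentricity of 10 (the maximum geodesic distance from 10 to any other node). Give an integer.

Distances from 10: 1:2, 2:2, 3:2, 4:1, 5:1, 6:2, 7:1, 8:2, 9:1.
The largest is 2 (to 3, 8, 2, 1, and 6), so the eccentricity of 10 is 2.

2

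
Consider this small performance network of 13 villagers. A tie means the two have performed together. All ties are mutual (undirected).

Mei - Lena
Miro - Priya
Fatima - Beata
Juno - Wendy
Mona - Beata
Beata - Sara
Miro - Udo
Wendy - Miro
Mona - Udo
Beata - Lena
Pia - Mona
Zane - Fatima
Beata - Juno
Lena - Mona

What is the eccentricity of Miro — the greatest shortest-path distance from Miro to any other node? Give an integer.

5

Distances from Miro: Beata:3, Fatima:4, Juno:2, Lena:3, Mei:4, Mona:2, Pia:3, Priya:1, Sara:4, Udo:1, Wendy:1, Zane:5.
The largest is 5 (to Zane), so the eccentricity of Miro is 5.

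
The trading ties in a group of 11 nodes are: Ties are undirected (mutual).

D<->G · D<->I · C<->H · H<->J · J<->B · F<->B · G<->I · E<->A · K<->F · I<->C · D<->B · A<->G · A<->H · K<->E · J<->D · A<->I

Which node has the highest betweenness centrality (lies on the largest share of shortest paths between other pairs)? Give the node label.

Unnormalized betweenness of each node: A:23/2, B:8, C:1/2, D:23/3, E:6, F:4, G:4/3, H:35/6, I:35/6, J:13/3, K:3.
A has the largest value, 23/2, making it the main broker — the node through which the most shortest paths run.

A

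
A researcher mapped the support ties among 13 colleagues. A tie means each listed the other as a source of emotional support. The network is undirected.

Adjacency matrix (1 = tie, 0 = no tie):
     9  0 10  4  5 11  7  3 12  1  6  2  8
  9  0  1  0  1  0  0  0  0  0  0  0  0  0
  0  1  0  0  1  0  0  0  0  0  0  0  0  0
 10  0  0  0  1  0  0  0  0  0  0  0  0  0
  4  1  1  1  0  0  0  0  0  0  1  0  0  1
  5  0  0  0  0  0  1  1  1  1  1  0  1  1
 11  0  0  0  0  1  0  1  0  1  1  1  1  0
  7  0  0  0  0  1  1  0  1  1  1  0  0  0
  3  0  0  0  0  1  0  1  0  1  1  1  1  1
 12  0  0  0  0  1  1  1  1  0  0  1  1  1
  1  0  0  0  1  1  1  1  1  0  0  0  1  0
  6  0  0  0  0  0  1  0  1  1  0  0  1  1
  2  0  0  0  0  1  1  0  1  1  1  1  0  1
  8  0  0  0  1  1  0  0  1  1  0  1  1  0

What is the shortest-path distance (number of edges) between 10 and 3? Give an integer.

One shortest route is 10 – 4 – 1 – 3, which uses 3 edges, and at distance 2 from 10 we only reach {0, 1, 8, 9}, which does not include 3. So d(10,3) = 3.

3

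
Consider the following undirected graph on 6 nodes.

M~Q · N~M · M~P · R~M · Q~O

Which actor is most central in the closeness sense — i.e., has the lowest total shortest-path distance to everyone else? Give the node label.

M

Farness (sum of distances to all others) for each node — M:6, N:10, O:12, P:10, Q:8, R:10.
The smallest farness is 6, for M, so M has the highest closeness.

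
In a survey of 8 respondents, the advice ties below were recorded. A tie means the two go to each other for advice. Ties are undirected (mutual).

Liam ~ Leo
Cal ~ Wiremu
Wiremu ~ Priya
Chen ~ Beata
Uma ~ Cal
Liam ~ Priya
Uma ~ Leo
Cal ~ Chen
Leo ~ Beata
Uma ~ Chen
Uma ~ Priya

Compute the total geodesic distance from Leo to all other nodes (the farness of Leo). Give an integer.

Distances from Leo: Beata:1, Cal:2, Chen:2, Liam:1, Priya:2, Uma:1, Wiremu:3.
Sum = 1 + 2 + 2 + 1 + 2 + 1 + 3 = 12.

12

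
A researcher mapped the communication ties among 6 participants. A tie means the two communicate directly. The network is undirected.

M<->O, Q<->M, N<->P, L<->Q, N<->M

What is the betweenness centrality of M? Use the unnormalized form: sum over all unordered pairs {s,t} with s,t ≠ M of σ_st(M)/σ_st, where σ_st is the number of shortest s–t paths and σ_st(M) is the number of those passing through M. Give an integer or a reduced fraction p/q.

8

Pairs whose geodesics pass through M — Q–N: 1; Q–O: 1; Q–P: 1; L–N: 1; L–O: 1; L–P: 1; N–O: 1; O–P: 1.
All other pairs contribute 0.
Summing the contributions gives betweenness(M) = 8.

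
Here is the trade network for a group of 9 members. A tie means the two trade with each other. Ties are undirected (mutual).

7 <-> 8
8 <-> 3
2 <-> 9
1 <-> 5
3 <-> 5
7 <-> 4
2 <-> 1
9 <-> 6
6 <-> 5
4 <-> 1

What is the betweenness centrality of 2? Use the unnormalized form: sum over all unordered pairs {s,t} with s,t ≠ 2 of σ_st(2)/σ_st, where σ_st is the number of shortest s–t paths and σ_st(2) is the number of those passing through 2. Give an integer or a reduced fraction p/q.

3

Pairs whose geodesics pass through 2 — 4–9: 1; 7–9: 1; 9–1: 1.
All other pairs contribute 0.
Summing the contributions gives betweenness(2) = 3.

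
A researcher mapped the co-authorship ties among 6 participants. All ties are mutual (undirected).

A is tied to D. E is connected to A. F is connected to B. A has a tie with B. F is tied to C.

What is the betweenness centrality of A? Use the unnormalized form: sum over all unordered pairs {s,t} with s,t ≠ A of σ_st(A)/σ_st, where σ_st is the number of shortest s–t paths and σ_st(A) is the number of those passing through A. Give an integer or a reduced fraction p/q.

Pairs whose geodesics pass through A — B–E: 1; B–D: 1; E–D: 1; E–C: 1; E–F: 1; D–C: 1; D–F: 1.
All other pairs contribute 0.
Summing the contributions gives betweenness(A) = 7.

7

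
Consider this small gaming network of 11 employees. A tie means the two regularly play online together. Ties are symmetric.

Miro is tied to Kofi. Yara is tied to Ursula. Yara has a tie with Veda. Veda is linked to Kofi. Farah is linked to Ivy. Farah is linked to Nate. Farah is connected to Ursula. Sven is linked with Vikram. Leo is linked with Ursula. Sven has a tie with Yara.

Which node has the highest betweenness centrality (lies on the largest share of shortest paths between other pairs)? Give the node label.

Unnormalized betweenness of each node: Farah:17, Ivy:0, Kofi:9, Leo:0, Miro:0, Nate:0, Sven:9, Ursula:27, Veda:16, Vikram:0, Yara:31.
Yara has the largest value, 31, making it the main broker — the node through which the most shortest paths run.

Yara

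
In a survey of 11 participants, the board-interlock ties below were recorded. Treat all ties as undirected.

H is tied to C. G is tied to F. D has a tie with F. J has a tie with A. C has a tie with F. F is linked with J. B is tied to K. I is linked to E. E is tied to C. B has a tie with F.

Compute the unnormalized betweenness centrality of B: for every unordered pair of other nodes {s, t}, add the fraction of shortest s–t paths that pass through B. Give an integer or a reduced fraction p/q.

Pairs whose geodesics pass through B — D–K: 1; J–K: 1; E–K: 1; C–K: 1; A–K: 1; I–K: 1; G–K: 1; F–K: 1; H–K: 1.
All other pairs contribute 0.
Summing the contributions gives betweenness(B) = 9.

9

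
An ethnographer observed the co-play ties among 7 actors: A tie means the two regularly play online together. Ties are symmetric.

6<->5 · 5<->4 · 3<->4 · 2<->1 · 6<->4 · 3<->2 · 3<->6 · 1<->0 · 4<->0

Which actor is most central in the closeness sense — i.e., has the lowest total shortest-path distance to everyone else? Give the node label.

Farness (sum of distances to all others) for each node — 0:10, 1:12, 2:11, 3:9, 4:8, 5:12, 6:10.
The smallest farness is 8, for 4, so 4 has the highest closeness.

4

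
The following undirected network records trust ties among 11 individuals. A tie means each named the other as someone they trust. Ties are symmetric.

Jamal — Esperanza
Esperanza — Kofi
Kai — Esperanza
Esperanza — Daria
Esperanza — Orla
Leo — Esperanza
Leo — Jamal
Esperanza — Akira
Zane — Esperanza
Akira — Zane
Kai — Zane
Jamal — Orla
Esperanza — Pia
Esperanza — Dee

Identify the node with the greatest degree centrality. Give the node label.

Esperanza

Degrees — Akira:2, Daria:1, Dee:1, Esperanza:10, Jamal:3, Kai:2, Kofi:1, Leo:2, Orla:2, Pia:1, Zane:3.
The maximum is 10, attained only by Esperanza.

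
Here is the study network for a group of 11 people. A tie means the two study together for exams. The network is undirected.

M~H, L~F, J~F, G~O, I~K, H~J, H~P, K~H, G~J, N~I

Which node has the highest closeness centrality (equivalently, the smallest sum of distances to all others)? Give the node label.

Farness (sum of distances to all others) for each node — F:27, G:27, H:19, I:31, J:20, K:24, L:36, M:28, N:40, O:36, P:28.
The smallest farness is 19, for H, so H has the highest closeness.

H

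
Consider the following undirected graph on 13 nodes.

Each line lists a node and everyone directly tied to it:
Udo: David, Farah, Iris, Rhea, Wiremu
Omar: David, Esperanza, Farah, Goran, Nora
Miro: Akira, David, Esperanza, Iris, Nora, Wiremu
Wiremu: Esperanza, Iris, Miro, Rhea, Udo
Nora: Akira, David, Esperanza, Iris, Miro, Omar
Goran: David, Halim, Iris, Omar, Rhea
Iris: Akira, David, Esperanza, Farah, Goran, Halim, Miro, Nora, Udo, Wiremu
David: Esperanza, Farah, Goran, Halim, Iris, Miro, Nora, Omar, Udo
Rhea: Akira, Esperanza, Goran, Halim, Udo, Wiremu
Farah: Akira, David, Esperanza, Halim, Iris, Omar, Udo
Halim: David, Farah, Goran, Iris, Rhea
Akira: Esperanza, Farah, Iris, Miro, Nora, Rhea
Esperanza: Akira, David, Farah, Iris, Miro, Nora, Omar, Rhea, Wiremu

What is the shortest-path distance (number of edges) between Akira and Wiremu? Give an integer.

One shortest route is Akira – Miro – Wiremu, which uses 2 edges, and Akira and Wiremu are not directly tied, so nothing shorter exists. So d(Akira,Wiremu) = 2.

2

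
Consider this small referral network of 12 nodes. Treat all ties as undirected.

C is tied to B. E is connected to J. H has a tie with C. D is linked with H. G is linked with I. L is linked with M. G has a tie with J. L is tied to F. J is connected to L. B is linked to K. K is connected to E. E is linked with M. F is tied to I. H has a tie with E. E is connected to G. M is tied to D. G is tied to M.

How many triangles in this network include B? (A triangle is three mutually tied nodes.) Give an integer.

0

B's neighbors are C and K, but none of them are tied to each other, so no triangle contains B.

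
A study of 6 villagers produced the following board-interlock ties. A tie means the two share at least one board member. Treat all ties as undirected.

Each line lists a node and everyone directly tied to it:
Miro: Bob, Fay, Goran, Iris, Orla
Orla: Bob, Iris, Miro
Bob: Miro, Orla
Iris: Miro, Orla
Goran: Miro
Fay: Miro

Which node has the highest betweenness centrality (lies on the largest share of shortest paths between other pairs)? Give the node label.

Miro

Unnormalized betweenness of each node: Bob:0, Fay:0, Goran:0, Iris:0, Miro:15/2, Orla:1/2.
Miro has the largest value, 15/2, making it the main broker — the node through which the most shortest paths run.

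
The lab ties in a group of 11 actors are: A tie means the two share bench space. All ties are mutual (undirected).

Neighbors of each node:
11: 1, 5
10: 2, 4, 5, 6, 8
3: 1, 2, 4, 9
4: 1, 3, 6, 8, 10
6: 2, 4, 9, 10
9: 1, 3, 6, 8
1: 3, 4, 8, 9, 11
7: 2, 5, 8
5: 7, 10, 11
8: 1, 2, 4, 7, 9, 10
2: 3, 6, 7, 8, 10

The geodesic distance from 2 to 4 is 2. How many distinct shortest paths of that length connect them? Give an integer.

4

The shortest distance is 2. The length-2 paths are: 2–3–4; 2–10–4; 2–8–4; 2–6–4.
That gives 4 distinct shortest paths.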